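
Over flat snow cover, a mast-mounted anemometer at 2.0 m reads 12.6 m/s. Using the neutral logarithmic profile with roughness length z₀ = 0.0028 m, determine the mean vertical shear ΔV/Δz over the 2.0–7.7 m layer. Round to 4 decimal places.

0.4535 m/s/m

Log law: V₂ = V₁ · ln(z₂/z₀)/ln(z₁/z₀) = 12.6 × 7.9194/6.5713 = 15.1848 m/s
ΔV/Δz = (15.1848 − 12.6)/(7.7 − 2.0) = 2.5848/5.7000 = 0.45348 m/s/m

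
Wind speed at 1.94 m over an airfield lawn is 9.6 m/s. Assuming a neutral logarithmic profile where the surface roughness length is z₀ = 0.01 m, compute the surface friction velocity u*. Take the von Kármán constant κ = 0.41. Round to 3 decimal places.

Log law: V(z) = (u*/κ) · ln(z/z₀) ⇒ u* = κ · V / ln(z/z₀)
u* = 0.41 × 9.6 / ln(1.94/0.01) = 0.41 × 9.6 / 5.2679
   = 3.9360 / 5.2679 = 0.7472 m/s

u* ≈ 0.747 m/s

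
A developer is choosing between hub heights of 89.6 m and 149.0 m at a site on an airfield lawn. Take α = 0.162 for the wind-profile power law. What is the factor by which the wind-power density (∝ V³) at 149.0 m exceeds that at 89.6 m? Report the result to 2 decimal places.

Speed ratio: V_B/V_A = (z_B/z_A)^α = (149.0/89.6)^0.162 = (1.6629)^0.162 = 1.08588
Power-density ratio: P_B/P_A = (V_B/V_A)³ = (1.08588)³ = 1.28040

1.28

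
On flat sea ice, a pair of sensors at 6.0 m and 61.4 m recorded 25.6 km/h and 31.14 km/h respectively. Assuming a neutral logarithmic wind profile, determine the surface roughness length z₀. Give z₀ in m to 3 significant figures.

z₀ ≈ 0.000129 m

Log law: V(z) ∝ ln(z/z₀). With r = V₁/V₂ = 25.6/31.14 = 0.82209,
r · ln(z₂/z₀) = ln(z₁/z₀) ⇒ ln z₀ = (ln z₁ − r·ln z₂)/(1 − r)
ln z₀ = (1.79176 − 0.82209×4.11741) / 0.17791 = -8.9549
z₀ = exp(-8.9549) = 0.0001291 m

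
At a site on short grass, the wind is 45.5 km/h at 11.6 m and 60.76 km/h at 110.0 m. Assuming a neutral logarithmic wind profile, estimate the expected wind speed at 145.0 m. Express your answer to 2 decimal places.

62.63 km/h

Log law: V ∝ ln(z/z₀). From the pair, with r = V₁/V₂ = 0.74885,
ln z₀ = (ln z₁ − r·ln z₂)/(1 − r) = (2.4510 − 0.74885×4.7005)/0.25115 = -4.2561 → z₀ = 0.01418 m
V₃ = V₁ · ln(z₃/z₀)/ln(z₁/z₀) = 45.5 × 9.2329/6.7072 = 62.6340 km/h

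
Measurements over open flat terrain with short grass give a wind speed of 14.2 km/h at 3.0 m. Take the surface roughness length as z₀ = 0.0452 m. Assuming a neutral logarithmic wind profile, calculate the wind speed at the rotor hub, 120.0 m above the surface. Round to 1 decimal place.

Log law: V(z) ∝ ln(z/z₀), so V₂/V₁ = ln(z₂/z₀) / ln(z₁/z₀).
ln(120.0/0.0452) = 7.8841, ln(3.0/0.0452) = 4.1953
V₂ = 14.2 × 7.8841/4.1953 = 14.2 × 1.8793 = 26.6860 km/h

26.7 km/h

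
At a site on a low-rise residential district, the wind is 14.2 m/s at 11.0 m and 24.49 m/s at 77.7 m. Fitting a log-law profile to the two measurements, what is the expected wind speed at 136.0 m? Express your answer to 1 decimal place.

27.4 m/s

Log law: V ∝ ln(z/z₀). From the pair, with r = V₁/V₂ = 0.57983,
ln z₀ = (ln z₁ − r·ln z₂)/(1 − r) = (2.3979 − 0.57983×4.3529)/0.42017 = -0.2999 → z₀ = 0.7409 m
V₃ = V₁ · ln(z₃/z₀)/ln(z₁/z₀) = 14.2 × 5.2126/2.6978 = 27.4365 m/s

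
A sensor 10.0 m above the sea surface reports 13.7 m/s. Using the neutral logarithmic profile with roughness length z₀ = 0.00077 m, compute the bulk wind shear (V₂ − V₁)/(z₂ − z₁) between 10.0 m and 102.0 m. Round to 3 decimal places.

0.037 m/s/m

Log law: V₂ = V₁ · ln(z₂/z₀)/ln(z₁/z₀) = 13.7 × 11.7941/9.4717 = 17.0591 m/s
ΔV/Δz = (17.0591 − 13.7)/(102.0 − 10.0) = 3.3591/92.0000 = 0.03651 m/s/m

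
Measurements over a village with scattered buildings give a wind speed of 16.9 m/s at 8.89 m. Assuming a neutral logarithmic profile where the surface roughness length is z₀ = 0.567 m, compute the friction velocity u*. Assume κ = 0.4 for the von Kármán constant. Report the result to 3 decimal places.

u* ≈ 2.456 m/s

Log law: V(z) = (u*/κ) · ln(z/z₀) ⇒ u* = κ · V / ln(z/z₀)
u* = 0.4 × 16.9 / ln(8.89/0.567) = 0.4 × 16.9 / 2.7523
   = 6.7600 / 2.7523 = 2.4561 m/s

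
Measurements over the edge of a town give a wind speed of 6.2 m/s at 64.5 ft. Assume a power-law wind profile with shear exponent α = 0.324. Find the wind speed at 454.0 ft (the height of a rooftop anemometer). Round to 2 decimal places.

11.67 m/s

Power-law profile: V₂ = V₁ · (z₂/z₁)^α
V₂ = 6.2 × (454.0/64.5)^0.324 = 6.2 × (7.0388)^0.324
    = 6.2 × 1.8819 = 11.6676 m/s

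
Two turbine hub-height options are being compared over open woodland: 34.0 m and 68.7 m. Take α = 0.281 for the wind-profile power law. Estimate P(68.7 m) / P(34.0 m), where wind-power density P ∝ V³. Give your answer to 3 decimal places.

Speed ratio: V_B/V_A = (z_B/z_A)^α = (68.7/34.0)^0.281 = (2.0206)^0.281 = 1.21854
Power-density ratio: P_B/P_A = (V_B/V_A)³ = (1.21854)³ = 1.80933

1.809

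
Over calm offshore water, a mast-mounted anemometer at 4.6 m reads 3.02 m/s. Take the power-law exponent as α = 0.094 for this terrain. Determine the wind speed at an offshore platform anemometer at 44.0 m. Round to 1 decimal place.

Power-law profile: V₂ = V₁ · (z₂/z₁)^α
V₂ = 3.02 × (44.0/4.6)^0.094 = 3.02 × (9.5652)^0.094
    = 3.02 × 1.2365 = 3.7342 m/s

3.7 m/s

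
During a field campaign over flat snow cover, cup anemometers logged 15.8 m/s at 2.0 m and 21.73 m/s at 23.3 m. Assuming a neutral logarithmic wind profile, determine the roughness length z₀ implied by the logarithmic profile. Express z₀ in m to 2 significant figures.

z₀ ≈ 0.0029 m

Log law: V(z) ∝ ln(z/z₀). With r = V₁/V₂ = 15.8/21.73 = 0.72711,
r · ln(z₂/z₀) = ln(z₁/z₀) ⇒ ln z₀ = (ln z₁ − r·ln z₂)/(1 − r)
ln z₀ = (0.69315 − 0.72711×3.14845) / 0.27289 = -5.8488
z₀ = exp(-5.8488) = 0.002883 m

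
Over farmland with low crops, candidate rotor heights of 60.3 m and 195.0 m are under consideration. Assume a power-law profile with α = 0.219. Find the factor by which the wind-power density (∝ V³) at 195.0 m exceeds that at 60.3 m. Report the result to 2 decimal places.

2.16

Speed ratio: V_B/V_A = (z_B/z_A)^α = (195.0/60.3)^0.219 = (3.2338)^0.219 = 1.29309
Power-density ratio: P_B/P_A = (V_B/V_A)³ = (1.29309)³ = 2.16214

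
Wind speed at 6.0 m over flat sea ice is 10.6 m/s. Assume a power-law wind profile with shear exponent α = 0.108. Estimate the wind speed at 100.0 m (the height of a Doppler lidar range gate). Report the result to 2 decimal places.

Power-law profile: V₂ = V₁ · (z₂/z₁)^α
V₂ = 10.6 × (100.0/6.0)^0.108 = 10.6 × (16.6667)^0.108
    = 10.6 × 1.3551 = 14.3637 m/s

14.36 m/s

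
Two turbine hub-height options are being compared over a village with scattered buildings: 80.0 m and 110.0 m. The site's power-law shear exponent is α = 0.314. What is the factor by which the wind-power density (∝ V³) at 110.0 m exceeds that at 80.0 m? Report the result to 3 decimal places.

1.350

Speed ratio: V_B/V_A = (z_B/z_A)^α = (110.0/80.0)^0.314 = (1.3750)^0.314 = 1.10516
Power-density ratio: P_B/P_A = (V_B/V_A)³ = (1.10516)³ = 1.34984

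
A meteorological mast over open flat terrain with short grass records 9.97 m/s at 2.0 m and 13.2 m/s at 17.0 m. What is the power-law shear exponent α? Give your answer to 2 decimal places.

α ≈ 0.13

Power law: V₂/V₁ = (z₂/z₁)^α ⇒ α = ln(V₂/V₁) / ln(z₂/z₁)
α = ln(13.2/9.97) / ln(17.0/2.0) = ln(1.3240) / ln(8.5000)
  = 0.28064 / 2.14007 = 0.13113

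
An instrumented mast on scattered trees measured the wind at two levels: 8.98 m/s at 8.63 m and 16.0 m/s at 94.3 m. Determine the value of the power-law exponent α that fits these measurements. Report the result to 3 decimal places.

Power law: V₂/V₁ = (z₂/z₁)^α ⇒ α = ln(V₂/V₁) / ln(z₂/z₁)
α = ln(16.0/8.98) / ln(94.3/8.63) = ln(1.7817) / ln(10.9270)
  = 0.57759 / 2.39124 = 0.24154

α ≈ 0.242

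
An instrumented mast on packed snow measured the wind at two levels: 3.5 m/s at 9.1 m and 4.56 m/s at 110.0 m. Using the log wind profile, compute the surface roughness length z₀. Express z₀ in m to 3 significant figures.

Log law: V(z) ∝ ln(z/z₀). With r = V₁/V₂ = 3.5/4.56 = 0.76754,
r · ln(z₂/z₀) = ln(z₁/z₀) ⇒ ln z₀ = (ln z₁ − r·ln z₂)/(1 − r)
ln z₀ = (2.20827 − 0.76754×4.70048) / 0.23246 = -6.0207
z₀ = exp(-6.0207) = 0.002428 m

z₀ ≈ 0.00243 m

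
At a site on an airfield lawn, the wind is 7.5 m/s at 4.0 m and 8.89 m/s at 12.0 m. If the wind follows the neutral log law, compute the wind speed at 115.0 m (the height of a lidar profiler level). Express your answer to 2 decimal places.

11.75 m/s

Log law: V ∝ ln(z/z₀). From the pair, with r = V₁/V₂ = 0.84364,
ln z₀ = (ln z₁ − r·ln z₂)/(1 − r) = (1.3863 − 0.84364×2.4849)/0.15636 = -4.5415 → z₀ = 0.01066 m
V₃ = V₁ · ln(z₃/z₀)/ln(z₁/z₀) = 7.5 × 9.2864/5.9278 = 11.7495 m/s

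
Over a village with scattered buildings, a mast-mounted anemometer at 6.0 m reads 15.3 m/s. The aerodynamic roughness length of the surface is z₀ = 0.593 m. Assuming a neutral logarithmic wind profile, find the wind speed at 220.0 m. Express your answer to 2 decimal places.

Log law: V(z) ∝ ln(z/z₀), so V₂/V₁ = ln(z₂/z₀) / ln(z₁/z₀).
ln(220.0/0.593) = 5.9162, ln(6.0/0.593) = 2.3143
V₂ = 15.3 × 5.9162/2.3143 = 15.3 × 2.5563 = 39.1120 m/s

39.11 m/s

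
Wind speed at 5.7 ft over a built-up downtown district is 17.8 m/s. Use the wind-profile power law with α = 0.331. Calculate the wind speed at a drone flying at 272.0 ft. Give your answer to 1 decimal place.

Power-law profile: V₂ = V₁ · (z₂/z₁)^α
V₂ = 17.8 × (272.0/5.7)^0.331 = 17.8 × (47.7193)^0.331
    = 17.8 × 3.5946 = 63.9835 m/s

64.0 m/s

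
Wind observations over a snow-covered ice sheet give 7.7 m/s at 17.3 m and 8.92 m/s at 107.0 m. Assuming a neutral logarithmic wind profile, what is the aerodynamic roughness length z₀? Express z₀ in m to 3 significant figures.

Log law: V(z) ∝ ln(z/z₀). With r = V₁/V₂ = 7.7/8.92 = 0.86323,
r · ln(z₂/z₀) = ln(z₁/z₀) ⇒ ln z₀ = (ln z₁ − r·ln z₂)/(1 − r)
ln z₀ = (2.85071 − 0.86323×4.67283) / 0.13677 = -8.6496
z₀ = exp(-8.6496) = 0.0001752 m

z₀ ≈ 0.000175 m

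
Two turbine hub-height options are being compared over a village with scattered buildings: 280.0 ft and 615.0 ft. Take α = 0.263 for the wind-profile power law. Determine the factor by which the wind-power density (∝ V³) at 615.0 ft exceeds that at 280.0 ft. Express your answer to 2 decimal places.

Speed ratio: V_B/V_A = (z_B/z_A)^α = (615.0/280.0)^0.263 = (2.1964)^0.263 = 1.22991
Power-density ratio: P_B/P_A = (V_B/V_A)³ = (1.22991)³ = 1.86044

1.86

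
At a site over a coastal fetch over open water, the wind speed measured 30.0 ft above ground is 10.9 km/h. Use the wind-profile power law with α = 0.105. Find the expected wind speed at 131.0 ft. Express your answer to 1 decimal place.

Power-law profile: V₂ = V₁ · (z₂/z₁)^α
V₂ = 10.9 × (131.0/30.0)^0.105 = 10.9 × (4.3667)^0.105
    = 10.9 × 1.1674 = 12.7245 km/h

12.7 km/h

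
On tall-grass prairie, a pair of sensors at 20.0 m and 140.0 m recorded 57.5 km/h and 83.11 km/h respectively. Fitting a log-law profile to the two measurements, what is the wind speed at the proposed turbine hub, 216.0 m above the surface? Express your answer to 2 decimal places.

Log law: V ∝ ln(z/z₀). From the pair, with r = V₁/V₂ = 0.69185,
ln z₀ = (ln z₁ − r·ln z₂)/(1 − r) = (2.9957 − 0.69185×4.9416)/0.30815 = -1.3733 → z₀ = 0.2533 m
V₃ = V₁ · ln(z₃/z₀)/ln(z₁/z₀) = 57.5 × 6.7485/4.3690 = 88.8171 km/h

88.82 km/h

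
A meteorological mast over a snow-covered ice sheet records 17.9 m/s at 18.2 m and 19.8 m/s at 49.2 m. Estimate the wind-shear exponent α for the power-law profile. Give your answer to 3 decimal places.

α ≈ 0.101

Power law: V₂/V₁ = (z₂/z₁)^α ⇒ α = ln(V₂/V₁) / ln(z₂/z₁)
α = ln(19.8/17.9) / ln(49.2/18.2) = ln(1.1061) / ln(2.7033)
  = 0.10088 / 0.99447 = 0.10144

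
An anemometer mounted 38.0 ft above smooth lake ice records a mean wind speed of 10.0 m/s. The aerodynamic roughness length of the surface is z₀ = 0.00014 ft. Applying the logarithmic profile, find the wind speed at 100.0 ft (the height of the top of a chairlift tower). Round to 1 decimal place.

Log law: V(z) ∝ ln(z/z₀), so V₂/V₁ = ln(z₂/z₀) / ln(z₁/z₀).
ln(100.0/0.00014) = 13.4790, ln(38.0/0.00014) = 12.5115
V₂ = 10.0 × 13.4790/12.5115 = 10.0 × 1.0773 = 10.7734 m/s

10.8 m/s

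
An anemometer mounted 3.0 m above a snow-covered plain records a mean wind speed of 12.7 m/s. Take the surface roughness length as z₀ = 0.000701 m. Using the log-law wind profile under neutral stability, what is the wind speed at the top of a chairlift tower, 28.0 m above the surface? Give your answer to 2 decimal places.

Log law: V(z) ∝ ln(z/z₀), so V₂/V₁ = ln(z₂/z₀) / ln(z₁/z₀).
ln(28.0/0.000701) = 10.5952, ln(3.0/0.000701) = 8.3616
V₂ = 12.7 × 10.5952/8.3616 = 12.7 × 1.2671 = 16.0925 m/s

16.09 m/s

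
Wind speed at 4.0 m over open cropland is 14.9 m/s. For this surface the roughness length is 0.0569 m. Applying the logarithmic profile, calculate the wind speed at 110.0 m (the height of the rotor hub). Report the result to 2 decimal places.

26.51 m/s

Log law: V(z) ∝ ln(z/z₀), so V₂/V₁ = ln(z₂/z₀) / ln(z₁/z₀).
ln(110.0/0.0569) = 7.5669, ln(4.0/0.0569) = 4.2528
V₂ = 14.9 × 7.5669/4.2528 = 14.9 × 1.7793 = 26.5116 m/s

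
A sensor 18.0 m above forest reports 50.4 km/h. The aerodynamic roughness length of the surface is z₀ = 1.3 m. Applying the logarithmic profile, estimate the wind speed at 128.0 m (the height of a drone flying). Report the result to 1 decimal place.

Log law: V(z) ∝ ln(z/z₀), so V₂/V₁ = ln(z₂/z₀) / ln(z₁/z₀).
ln(128.0/1.3) = 4.5897, ln(18.0/1.3) = 2.6280
V₂ = 50.4 × 4.5897/2.6280 = 50.4 × 1.7464 = 88.0207 km/h

88.0 km/h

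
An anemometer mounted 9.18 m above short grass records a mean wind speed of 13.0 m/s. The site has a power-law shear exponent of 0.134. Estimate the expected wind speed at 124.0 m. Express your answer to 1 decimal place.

Power-law profile: V₂ = V₁ · (z₂/z₁)^α
V₂ = 13.0 × (124.0/9.18)^0.134 = 13.0 × (13.5076)^0.134
    = 13.0 × 1.4174 = 18.4264 m/s

18.4 m/s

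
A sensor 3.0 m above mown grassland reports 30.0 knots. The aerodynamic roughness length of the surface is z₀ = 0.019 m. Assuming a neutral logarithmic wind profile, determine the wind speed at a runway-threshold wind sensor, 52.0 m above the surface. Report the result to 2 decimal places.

46.91 knots

Log law: V(z) ∝ ln(z/z₀), so V₂/V₁ = ln(z₂/z₀) / ln(z₁/z₀).
ln(52.0/0.019) = 7.9146, ln(3.0/0.019) = 5.0619
V₂ = 30.0 × 7.9146/5.0619 = 30.0 × 1.5635 = 46.9064 knots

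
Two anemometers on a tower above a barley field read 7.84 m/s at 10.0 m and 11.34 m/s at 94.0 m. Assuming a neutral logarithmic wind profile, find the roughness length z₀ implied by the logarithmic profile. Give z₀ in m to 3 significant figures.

z₀ ≈ 0.0661 m

Log law: V(z) ∝ ln(z/z₀). With r = V₁/V₂ = 7.84/11.34 = 0.69136,
r · ln(z₂/z₀) = ln(z₁/z₀) ⇒ ln z₀ = (ln z₁ − r·ln z₂)/(1 − r)
ln z₀ = (2.30259 − 0.69136×4.54329) / 0.30864 = -2.7166
z₀ = exp(-2.7166) = 0.06610 m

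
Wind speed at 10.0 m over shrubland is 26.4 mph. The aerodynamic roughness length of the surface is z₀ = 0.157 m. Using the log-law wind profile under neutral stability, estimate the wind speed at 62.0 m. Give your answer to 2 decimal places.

38.00 mph

Log law: V(z) ∝ ln(z/z₀), so V₂/V₁ = ln(z₂/z₀) / ln(z₁/z₀).
ln(62.0/0.157) = 5.9786, ln(10.0/0.157) = 4.1541
V₂ = 26.4 × 5.9786/4.1541 = 26.4 × 1.4392 = 37.9953 mph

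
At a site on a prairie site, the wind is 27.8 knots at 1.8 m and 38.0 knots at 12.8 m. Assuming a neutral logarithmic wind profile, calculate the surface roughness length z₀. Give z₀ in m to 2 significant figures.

z₀ ≈ 0.0086 m

Log law: V(z) ∝ ln(z/z₀). With r = V₁/V₂ = 27.8/38.0 = 0.73158,
r · ln(z₂/z₀) = ln(z₁/z₀) ⇒ ln z₀ = (ln z₁ − r·ln z₂)/(1 − r)
ln z₀ = (0.58779 − 0.73158×2.54945) / 0.26842 = -4.7587
z₀ = exp(-4.7587) = 0.008577 m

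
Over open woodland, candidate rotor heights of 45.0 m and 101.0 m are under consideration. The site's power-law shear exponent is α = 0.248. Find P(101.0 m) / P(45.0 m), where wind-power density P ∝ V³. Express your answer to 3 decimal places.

Speed ratio: V_B/V_A = (z_B/z_A)^α = (101.0/45.0)^0.248 = (2.2444)^0.248 = 1.22201
Power-density ratio: P_B/P_A = (V_B/V_A)³ = (1.22201)³ = 1.82484

1.825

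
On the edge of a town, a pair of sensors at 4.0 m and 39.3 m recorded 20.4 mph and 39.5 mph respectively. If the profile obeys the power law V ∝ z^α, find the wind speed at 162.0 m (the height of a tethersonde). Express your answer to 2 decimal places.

59.50 mph

First find α: α = ln(V₂/V₁)/ln(z₂/z₁) = ln(39.5/20.4)/ln(39.3/4.0) = 0.66077/2.28493 = 0.2892
Extrapolate from 39.3 m to 162.0 m: V₃ = 39.5 × (162.0/39.3)^0.2892 = 39.5 × 1.5062 = 59.4950 mph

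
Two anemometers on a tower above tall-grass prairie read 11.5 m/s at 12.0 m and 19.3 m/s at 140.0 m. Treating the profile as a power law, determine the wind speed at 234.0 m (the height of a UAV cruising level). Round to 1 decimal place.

First find α: α = ln(V₂/V₁)/ln(z₂/z₁) = ln(19.3/11.5)/ln(140.0/12.0) = 0.51776/2.45674 = 0.2108
Extrapolate from 140.0 m to 234.0 m: V₃ = 19.3 × (234.0/140.0)^0.2108 = 19.3 × 1.1143 = 21.5067 m/s

21.5 m/s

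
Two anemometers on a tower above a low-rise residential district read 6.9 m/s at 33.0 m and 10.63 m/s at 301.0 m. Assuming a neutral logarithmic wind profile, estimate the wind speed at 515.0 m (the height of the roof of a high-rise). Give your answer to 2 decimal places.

Log law: V ∝ ln(z/z₀). From the pair, with r = V₁/V₂ = 0.64911,
ln z₀ = (ln z₁ − r·ln z₂)/(1 − r) = (3.4965 − 0.64911×5.7071)/0.35089 = -0.5928 → z₀ = 0.5528 m
V₃ = V₁ · ln(z₃/z₀)/ln(z₁/z₀) = 6.9 × 6.8370/4.0893 = 11.5362 m/s

11.54 m/s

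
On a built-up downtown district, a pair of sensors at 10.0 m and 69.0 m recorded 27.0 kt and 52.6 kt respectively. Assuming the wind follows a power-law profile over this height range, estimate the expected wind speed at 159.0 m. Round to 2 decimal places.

First find α: α = ln(V₂/V₁)/ln(z₂/z₁) = ln(52.6/27.0)/ln(69.0/10.0) = 0.66688/1.93152 = 0.3453
Extrapolate from 69.0 m to 159.0 m: V₃ = 52.6 × (159.0/69.0)^0.3453 = 52.6 × 1.3341 = 70.1713 kt

70.17 kt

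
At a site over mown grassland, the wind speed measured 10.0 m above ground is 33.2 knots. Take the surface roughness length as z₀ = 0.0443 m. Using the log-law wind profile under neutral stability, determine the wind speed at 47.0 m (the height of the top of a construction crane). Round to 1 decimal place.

Log law: V(z) ∝ ln(z/z₀), so V₂/V₁ = ln(z₂/z₀) / ln(z₁/z₀).
ln(47.0/0.0443) = 6.9669, ln(10.0/0.0443) = 5.4194
V₂ = 33.2 × 6.9669/5.4194 = 33.2 × 1.2856 = 42.6807 knots

42.7 knots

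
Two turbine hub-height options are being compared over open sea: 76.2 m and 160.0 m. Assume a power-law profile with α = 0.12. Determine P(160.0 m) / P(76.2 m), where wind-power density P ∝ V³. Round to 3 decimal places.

1.306

Speed ratio: V_B/V_A = (z_B/z_A)^α = (160.0/76.2)^0.12 = (2.0997)^0.12 = 1.09310
Power-density ratio: P_B/P_A = (V_B/V_A)³ = (1.09310)³ = 1.30611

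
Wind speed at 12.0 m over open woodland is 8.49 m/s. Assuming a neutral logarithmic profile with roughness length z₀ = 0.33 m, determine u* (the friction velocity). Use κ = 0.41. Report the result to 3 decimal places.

u* ≈ 0.969 m/s

Log law: V(z) = (u*/κ) · ln(z/z₀) ⇒ u* = κ · V / ln(z/z₀)
u* = 0.41 × 8.49 / ln(12.0/0.33) = 0.41 × 8.49 / 3.5936
   = 3.4809 / 3.5936 = 0.9686 m/s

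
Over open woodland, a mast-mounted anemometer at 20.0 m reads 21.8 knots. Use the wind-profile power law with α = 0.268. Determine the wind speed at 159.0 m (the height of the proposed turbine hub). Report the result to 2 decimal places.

38.00 knots

Power-law profile: V₂ = V₁ · (z₂/z₁)^α
V₂ = 21.8 × (159.0/20.0)^0.268 = 21.8 × (7.9500)^0.268
    = 21.8 × 1.7430 = 37.9975 knots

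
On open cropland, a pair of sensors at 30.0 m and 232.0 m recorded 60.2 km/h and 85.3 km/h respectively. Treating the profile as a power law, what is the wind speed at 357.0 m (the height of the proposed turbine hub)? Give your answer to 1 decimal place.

First find α: α = ln(V₂/V₁)/ln(z₂/z₁) = ln(85.3/60.2)/ln(232.0/30.0) = 0.34850/2.04554 = 0.1704
Extrapolate from 232.0 m to 357.0 m: V₃ = 85.3 × (357.0/232.0)^0.1704 = 85.3 × 1.0762 = 91.7993 km/h

91.8 km/h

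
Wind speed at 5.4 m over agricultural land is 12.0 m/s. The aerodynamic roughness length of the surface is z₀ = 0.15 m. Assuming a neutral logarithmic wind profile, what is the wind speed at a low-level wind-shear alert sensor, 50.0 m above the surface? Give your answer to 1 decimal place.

Log law: V(z) ∝ ln(z/z₀), so V₂/V₁ = ln(z₂/z₀) / ln(z₁/z₀).
ln(50.0/0.15) = 5.8091, ln(5.4/0.15) = 3.5835
V₂ = 12.0 × 5.8091/3.5835 = 12.0 × 1.6211 = 19.4529 m/s

19.5 m/s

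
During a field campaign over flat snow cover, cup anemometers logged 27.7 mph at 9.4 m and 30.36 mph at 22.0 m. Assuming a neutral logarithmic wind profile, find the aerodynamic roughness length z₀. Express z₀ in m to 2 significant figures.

Log law: V(z) ∝ ln(z/z₀). With r = V₁/V₂ = 27.7/30.36 = 0.91238,
r · ln(z₂/z₀) = ln(z₁/z₀) ⇒ ln z₀ = (ln z₁ − r·ln z₂)/(1 − r)
ln z₀ = (2.24071 − 0.91238×3.09104) / 0.08762 = -6.6143
z₀ = exp(-6.6143) = 0.001341 m

z₀ ≈ 0.0013 m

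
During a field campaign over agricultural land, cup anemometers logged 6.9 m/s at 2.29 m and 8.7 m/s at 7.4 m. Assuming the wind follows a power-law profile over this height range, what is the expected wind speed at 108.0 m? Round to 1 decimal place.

14.8 m/s

First find α: α = ln(V₂/V₁)/ln(z₂/z₁) = ln(8.7/6.9)/ln(7.4/2.29) = 0.23180/1.17293 = 0.1976
Extrapolate from 7.4 m to 108.0 m: V₃ = 8.7 × (108.0/7.4)^0.1976 = 8.7 × 1.6985 = 14.7773 m/s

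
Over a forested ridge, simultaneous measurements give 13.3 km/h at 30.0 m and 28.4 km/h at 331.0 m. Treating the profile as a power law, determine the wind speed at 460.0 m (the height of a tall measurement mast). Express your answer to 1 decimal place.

First find α: α = ln(V₂/V₁)/ln(z₂/z₁) = ln(28.4/13.3)/ln(331.0/30.0) = 0.75863/2.40092 = 0.3160
Extrapolate from 331.0 m to 460.0 m: V₃ = 28.4 × (460.0/331.0)^0.3160 = 28.4 × 1.1096 = 31.5123 km/h

31.5 km/h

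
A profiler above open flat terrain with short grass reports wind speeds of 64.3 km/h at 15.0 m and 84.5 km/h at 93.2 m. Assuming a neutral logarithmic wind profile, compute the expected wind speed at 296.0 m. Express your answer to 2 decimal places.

Log law: V ∝ ln(z/z₀). From the pair, with r = V₁/V₂ = 0.76095,
ln z₀ = (ln z₁ − r·ln z₂)/(1 − r) = (2.7081 − 0.76095×4.5347)/0.23905 = -3.1066 → z₀ = 0.04475 m
V₃ = V₁ · ln(z₃/z₀)/ln(z₁/z₀) = 64.3 × 8.7970/5.8147 = 97.2790 km/h

97.28 km/h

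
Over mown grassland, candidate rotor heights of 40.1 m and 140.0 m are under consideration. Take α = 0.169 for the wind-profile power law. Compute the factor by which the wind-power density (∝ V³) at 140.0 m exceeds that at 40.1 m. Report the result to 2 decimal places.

Speed ratio: V_B/V_A = (z_B/z_A)^α = (140.0/40.1)^0.169 = (3.4913)^0.169 = 1.23528
Power-density ratio: P_B/P_A = (V_B/V_A)³ = (1.23528)³ = 1.88492

1.88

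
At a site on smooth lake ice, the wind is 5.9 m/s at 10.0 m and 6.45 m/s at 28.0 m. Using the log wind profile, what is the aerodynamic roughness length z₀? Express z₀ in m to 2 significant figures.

Log law: V(z) ∝ ln(z/z₀). With r = V₁/V₂ = 5.9/6.45 = 0.91473,
r · ln(z₂/z₀) = ln(z₁/z₀) ⇒ ln z₀ = (ln z₁ − r·ln z₂)/(1 − r)
ln z₀ = (2.30259 − 0.91473×3.33220) / 0.08527 = -8.7424
z₀ = exp(-8.7424) = 0.0001597 m

z₀ ≈ 0.00016 m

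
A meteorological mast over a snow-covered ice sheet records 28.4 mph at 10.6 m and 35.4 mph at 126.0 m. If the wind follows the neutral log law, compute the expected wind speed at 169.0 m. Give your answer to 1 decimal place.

36.2 mph

Log law: V ∝ ln(z/z₀). From the pair, with r = V₁/V₂ = 0.80226,
ln z₀ = (ln z₁ − r·ln z₂)/(1 − r) = (2.3609 − 0.80226×4.8363)/0.19774 = -7.6823 → z₀ = 0.0004609 m
V₃ = V₁ · ln(z₃/z₀)/ln(z₁/z₀) = 28.4 × 12.8122/10.0432 = 36.2303 mph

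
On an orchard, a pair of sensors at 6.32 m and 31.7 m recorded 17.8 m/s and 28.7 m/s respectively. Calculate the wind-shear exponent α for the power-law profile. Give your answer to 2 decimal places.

α ≈ 0.30

Power law: V₂/V₁ = (z₂/z₁)^α ⇒ α = ln(V₂/V₁) / ln(z₂/z₁)
α = ln(28.7/17.8) / ln(31.7/6.32) = ln(1.6124) / ln(5.0158)
  = 0.47770 / 1.61260 = 0.29623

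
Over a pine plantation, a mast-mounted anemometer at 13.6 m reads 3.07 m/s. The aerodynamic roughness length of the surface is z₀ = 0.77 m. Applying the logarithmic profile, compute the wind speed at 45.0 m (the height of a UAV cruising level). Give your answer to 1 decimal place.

4.3 m/s

Log law: V(z) ∝ ln(z/z₀), so V₂/V₁ = ln(z₂/z₀) / ln(z₁/z₀).
ln(45.0/0.77) = 4.0680, ln(13.6/0.77) = 2.8714
V₂ = 3.07 × 4.0680/2.8714 = 3.07 × 1.4167 = 4.3493 m/s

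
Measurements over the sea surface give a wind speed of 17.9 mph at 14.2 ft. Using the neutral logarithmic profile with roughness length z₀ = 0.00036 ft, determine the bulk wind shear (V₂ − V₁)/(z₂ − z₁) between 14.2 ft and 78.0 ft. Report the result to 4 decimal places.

Log law: V₂ = V₁ · ln(z₂/z₀)/ln(z₁/z₀) = 17.9 × 12.2861/10.5826 = 20.7813 mph
ΔV/Δz = (20.7813 − 17.9)/(78.0 − 14.2) = 2.8813/63.8000 = 0.04516 mph/ft

0.0452 mph/ft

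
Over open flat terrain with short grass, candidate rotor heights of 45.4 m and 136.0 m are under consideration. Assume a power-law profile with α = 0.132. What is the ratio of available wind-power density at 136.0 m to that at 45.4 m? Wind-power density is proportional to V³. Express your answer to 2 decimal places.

Speed ratio: V_B/V_A = (z_B/z_A)^α = (136.0/45.4)^0.132 = (2.9956)^0.132 = 1.15583
Power-density ratio: P_B/P_A = (V_B/V_A)³ = (1.15583)³ = 1.54414

1.54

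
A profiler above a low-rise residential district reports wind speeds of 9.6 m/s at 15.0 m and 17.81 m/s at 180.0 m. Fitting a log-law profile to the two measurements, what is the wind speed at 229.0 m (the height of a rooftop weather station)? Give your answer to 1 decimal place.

Log law: V ∝ ln(z/z₀). From the pair, with r = V₁/V₂ = 0.53902,
ln z₀ = (ln z₁ − r·ln z₂)/(1 − r) = (2.7081 − 0.53902×5.1930)/0.46098 = -0.1976 → z₀ = 0.8207 m
V₃ = V₁ · ln(z₃/z₀)/ln(z₁/z₀) = 9.6 × 5.6313/2.9056 = 18.6055 m/s

18.6 m/s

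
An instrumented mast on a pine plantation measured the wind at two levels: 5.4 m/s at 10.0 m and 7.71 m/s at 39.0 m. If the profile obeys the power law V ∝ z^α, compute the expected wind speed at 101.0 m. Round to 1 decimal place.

First find α: α = ln(V₂/V₁)/ln(z₂/z₁) = ln(7.71/5.4)/ln(39.0/10.0) = 0.35612/1.36098 = 0.2617
Extrapolate from 39.0 m to 101.0 m: V₃ = 7.71 × (101.0/39.0)^0.2617 = 7.71 × 1.2827 = 9.8898 m/s

9.9 m/s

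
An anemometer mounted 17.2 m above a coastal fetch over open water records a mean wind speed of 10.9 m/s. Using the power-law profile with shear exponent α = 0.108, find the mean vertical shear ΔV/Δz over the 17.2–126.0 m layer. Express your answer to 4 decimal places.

Power law: V₂ = V₁ · (z₂/z₁)^α = 10.9 × (7.3256)^0.108 = 13.5154 m/s
ΔV/Δz = (13.5154 − 10.9)/(126.0 − 17.2) = 2.6154/108.8000 = 0.02404 m/s/m

0.0240 m/s/m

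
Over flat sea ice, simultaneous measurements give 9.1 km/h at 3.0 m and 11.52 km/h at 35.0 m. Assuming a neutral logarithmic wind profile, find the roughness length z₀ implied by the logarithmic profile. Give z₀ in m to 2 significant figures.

Log law: V(z) ∝ ln(z/z₀). With r = V₁/V₂ = 9.1/11.52 = 0.78993,
r · ln(z₂/z₀) = ln(z₁/z₀) ⇒ ln z₀ = (ln z₁ − r·ln z₂)/(1 − r)
ln z₀ = (1.09861 − 0.78993×3.55535) / 0.21007 = -8.1395
z₀ = exp(-8.1395) = 0.0002918 m

z₀ ≈ 0.00029 m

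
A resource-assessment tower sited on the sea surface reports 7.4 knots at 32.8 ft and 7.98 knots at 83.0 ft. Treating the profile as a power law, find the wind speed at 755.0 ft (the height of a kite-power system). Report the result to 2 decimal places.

First find α: α = ln(V₂/V₁)/ln(z₂/z₁) = ln(7.98/7.4)/ln(83.0/32.8) = 0.07546/0.92841 = 0.0813
Extrapolate from 83.0 ft to 755.0 ft: V₃ = 7.98 × (755.0/83.0)^0.0813 = 7.98 × 1.1966 = 9.5485 knots

9.55 knots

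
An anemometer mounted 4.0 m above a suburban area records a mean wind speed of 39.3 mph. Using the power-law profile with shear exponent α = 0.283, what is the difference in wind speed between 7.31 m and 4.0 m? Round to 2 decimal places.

Power law: V₂ = V₁ · (z₂/z₁)^α = 39.3 × (1.8275)^0.283 = 46.6120 mph
ΔV = 46.6120 − 39.3 = 7.3120 mph

7.31 mph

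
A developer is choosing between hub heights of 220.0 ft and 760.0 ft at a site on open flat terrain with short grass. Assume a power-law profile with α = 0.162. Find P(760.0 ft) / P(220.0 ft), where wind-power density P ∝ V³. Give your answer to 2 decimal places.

1.83

Speed ratio: V_B/V_A = (z_B/z_A)^α = (760.0/220.0)^0.162 = (3.4545)^0.162 = 1.22242
Power-density ratio: P_B/P_A = (V_B/V_A)³ = (1.22242)³ = 1.82666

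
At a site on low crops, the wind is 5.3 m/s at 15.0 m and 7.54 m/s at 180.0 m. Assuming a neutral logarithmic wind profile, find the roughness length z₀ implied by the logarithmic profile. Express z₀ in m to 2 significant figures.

Log law: V(z) ∝ ln(z/z₀). With r = V₁/V₂ = 5.3/7.54 = 0.70292,
r · ln(z₂/z₀) = ln(z₁/z₀) ⇒ ln z₀ = (ln z₁ − r·ln z₂)/(1 − r)
ln z₀ = (2.70805 − 0.70292×5.19296) / 0.29708 = -3.1714
z₀ = exp(-3.1714) = 0.04194 m

z₀ ≈ 0.042 m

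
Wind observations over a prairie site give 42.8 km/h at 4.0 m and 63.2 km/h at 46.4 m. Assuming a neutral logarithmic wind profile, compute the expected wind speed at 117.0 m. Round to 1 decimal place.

70.9 km/h

Log law: V ∝ ln(z/z₀). From the pair, with r = V₁/V₂ = 0.67722,
ln z₀ = (ln z₁ − r·ln z₂)/(1 − r) = (1.3863 − 0.67722×3.8373)/0.32278 = -3.7560 → z₀ = 0.02338 m
V₃ = V₁ · ln(z₃/z₀)/ln(z₁/z₀) = 42.8 × 8.5182/5.1423 = 70.8978 km/h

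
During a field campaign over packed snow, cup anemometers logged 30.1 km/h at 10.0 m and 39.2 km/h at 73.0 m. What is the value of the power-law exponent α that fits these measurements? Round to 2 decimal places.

Power law: V₂/V₁ = (z₂/z₁)^α ⇒ α = ln(V₂/V₁) / ln(z₂/z₁)
α = ln(39.2/30.1) / ln(73.0/10.0) = ln(1.3023) / ln(7.3000)
  = 0.26415 / 1.98787 = 0.13288

α ≈ 0.13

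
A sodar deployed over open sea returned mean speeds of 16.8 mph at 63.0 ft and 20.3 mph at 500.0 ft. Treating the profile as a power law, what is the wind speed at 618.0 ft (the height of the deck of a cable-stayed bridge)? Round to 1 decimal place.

20.7 mph

First find α: α = ln(V₂/V₁)/ln(z₂/z₁) = ln(20.3/16.8)/ln(500.0/63.0) = 0.18924/2.07147 = 0.0914
Extrapolate from 500.0 ft to 618.0 ft: V₃ = 20.3 × (618.0/500.0)^0.0914 = 20.3 × 1.0195 = 20.6968 mph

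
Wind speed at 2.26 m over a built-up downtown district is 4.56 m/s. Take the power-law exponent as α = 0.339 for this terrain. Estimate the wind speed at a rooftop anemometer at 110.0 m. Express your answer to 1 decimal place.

17.0 m/s

Power-law profile: V₂ = V₁ · (z₂/z₁)^α
V₂ = 4.56 × (110.0/2.26)^0.339 = 4.56 × (48.6726)^0.339
    = 4.56 × 3.7324 = 17.0198 m/s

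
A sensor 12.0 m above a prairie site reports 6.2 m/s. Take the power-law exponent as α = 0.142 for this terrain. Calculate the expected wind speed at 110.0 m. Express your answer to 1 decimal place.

Power-law profile: V₂ = V₁ · (z₂/z₁)^α
V₂ = 6.2 × (110.0/12.0)^0.142 = 6.2 × (9.1667)^0.142
    = 6.2 × 1.3697 = 8.4923 m/s

8.5 m/s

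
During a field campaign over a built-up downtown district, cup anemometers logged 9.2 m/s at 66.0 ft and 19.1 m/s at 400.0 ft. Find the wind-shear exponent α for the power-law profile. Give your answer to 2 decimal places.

Power law: V₂/V₁ = (z₂/z₁)^α ⇒ α = ln(V₂/V₁) / ln(z₂/z₁)
α = ln(19.1/9.2) / ln(400.0/66.0) = ln(2.0761) / ln(6.0606)
  = 0.73048 / 1.80181 = 0.40542

α ≈ 0.41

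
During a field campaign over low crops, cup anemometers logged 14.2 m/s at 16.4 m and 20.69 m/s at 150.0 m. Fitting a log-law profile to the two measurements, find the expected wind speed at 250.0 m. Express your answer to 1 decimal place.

22.2 m/s

Log law: V ∝ ln(z/z₀). From the pair, with r = V₁/V₂ = 0.68632,
ln z₀ = (ln z₁ − r·ln z₂)/(1 − r) = (2.7973 − 0.68632×5.0106)/0.31368 = -2.0455 → z₀ = 0.1293 m
V₃ = V₁ · ln(z₃/z₀)/ln(z₁/z₀) = 14.2 × 7.5670/4.8428 = 22.1878 m/s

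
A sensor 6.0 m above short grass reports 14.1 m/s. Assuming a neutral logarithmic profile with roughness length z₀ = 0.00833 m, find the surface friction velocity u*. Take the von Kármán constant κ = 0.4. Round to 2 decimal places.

u* ≈ 0.86 m/s

Log law: V(z) = (u*/κ) · ln(z/z₀) ⇒ u* = κ · V / ln(z/z₀)
u* = 0.4 × 14.1 / ln(6.0/0.00833) = 0.4 × 14.1 / 6.5797
   = 5.6400 / 6.5797 = 0.8572 m/s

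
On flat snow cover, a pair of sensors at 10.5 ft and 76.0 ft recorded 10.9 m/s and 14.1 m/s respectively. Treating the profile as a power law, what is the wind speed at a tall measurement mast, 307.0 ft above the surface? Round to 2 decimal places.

16.91 m/s

First find α: α = ln(V₂/V₁)/ln(z₂/z₁) = ln(14.1/10.9)/ln(76.0/10.5) = 0.25741/1.97936 = 0.1300
Extrapolate from 76.0 ft to 307.0 ft: V₃ = 14.1 × (307.0/76.0)^0.1300 = 14.1 × 1.1991 = 16.9072 m/s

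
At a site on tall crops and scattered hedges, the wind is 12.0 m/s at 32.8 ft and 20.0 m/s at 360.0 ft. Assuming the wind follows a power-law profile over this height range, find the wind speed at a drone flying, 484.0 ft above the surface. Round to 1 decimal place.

21.3 m/s

First find α: α = ln(V₂/V₁)/ln(z₂/z₁) = ln(20.0/12.0)/ln(360.0/32.8) = 0.51083/2.39568 = 0.2132
Extrapolate from 360.0 ft to 484.0 ft: V₃ = 20.0 × (484.0/360.0)^0.2132 = 20.0 × 1.0651 = 21.3029 m/s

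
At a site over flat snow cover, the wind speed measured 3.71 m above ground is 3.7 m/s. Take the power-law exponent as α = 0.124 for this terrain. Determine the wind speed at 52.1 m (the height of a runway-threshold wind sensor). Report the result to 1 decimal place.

Power-law profile: V₂ = V₁ · (z₂/z₁)^α
V₂ = 3.7 × (52.1/3.71)^0.124 = 3.7 × (14.0431)^0.124
    = 3.7 × 1.3877 = 5.1344 m/s

5.1 m/s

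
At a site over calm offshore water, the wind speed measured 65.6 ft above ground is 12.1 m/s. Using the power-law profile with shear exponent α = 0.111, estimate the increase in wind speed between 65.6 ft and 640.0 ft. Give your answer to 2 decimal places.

Power law: V₂ = V₁ · (z₂/z₁)^α = 12.1 × (9.7561)^0.111 = 15.5810 m/s
ΔV = 15.5810 − 12.1 = 3.4810 m/s

3.48 m/s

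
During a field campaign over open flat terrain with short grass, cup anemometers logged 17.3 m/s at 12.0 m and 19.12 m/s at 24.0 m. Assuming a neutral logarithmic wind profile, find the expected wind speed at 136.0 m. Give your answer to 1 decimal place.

23.7 m/s

Log law: V ∝ ln(z/z₀). From the pair, with r = V₁/V₂ = 0.90481,
ln z₀ = (ln z₁ − r·ln z₂)/(1 − r) = (2.4849 − 0.90481×3.1781)/0.09519 = -4.1038 → z₀ = 0.01651 m
V₃ = V₁ · ln(z₃/z₀)/ln(z₁/z₀) = 17.3 × 9.0165/6.5887 = 23.6746 m/s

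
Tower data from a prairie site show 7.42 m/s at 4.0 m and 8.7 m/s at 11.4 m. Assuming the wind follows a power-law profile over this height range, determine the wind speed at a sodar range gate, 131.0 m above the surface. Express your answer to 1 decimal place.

12.6 m/s

First find α: α = ln(V₂/V₁)/ln(z₂/z₁) = ln(8.7/7.42)/ln(11.4/4.0) = 0.15914/1.04732 = 0.1520
Extrapolate from 11.4 m to 131.0 m: V₃ = 8.7 × (131.0/11.4)^0.1520 = 8.7 × 1.4492 = 12.6080 m/s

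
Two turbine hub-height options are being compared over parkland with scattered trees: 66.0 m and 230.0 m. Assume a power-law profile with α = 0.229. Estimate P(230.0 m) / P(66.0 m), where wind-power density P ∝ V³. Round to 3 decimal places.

2.358

Speed ratio: V_B/V_A = (z_B/z_A)^α = (230.0/66.0)^0.229 = (3.4848)^0.229 = 1.33095
Power-density ratio: P_B/P_A = (V_B/V_A)³ = (1.33095)³ = 2.35766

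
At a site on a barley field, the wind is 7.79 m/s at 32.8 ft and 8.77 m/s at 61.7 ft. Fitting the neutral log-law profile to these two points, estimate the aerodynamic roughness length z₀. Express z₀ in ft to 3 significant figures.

Log law: V(z) ∝ ln(z/z₀). With r = V₁/V₂ = 7.79/8.77 = 0.88826,
r · ln(z₂/z₀) = ln(z₁/z₀) ⇒ ln z₀ = (ln z₁ − r·ln z₂)/(1 − r)
ln z₀ = (3.49043 − 0.88826×4.12228) / 0.11174 = -1.5322
z₀ = exp(-1.5322) = 0.2161 ft

z₀ ≈ 0.216 ft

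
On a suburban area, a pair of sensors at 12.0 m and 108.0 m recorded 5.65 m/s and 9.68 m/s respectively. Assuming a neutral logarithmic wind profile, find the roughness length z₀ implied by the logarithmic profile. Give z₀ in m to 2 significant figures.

Log law: V(z) ∝ ln(z/z₀). With r = V₁/V₂ = 5.65/9.68 = 0.58368,
r · ln(z₂/z₀) = ln(z₁/z₀) ⇒ ln z₀ = (ln z₁ − r·ln z₂)/(1 − r)
ln z₀ = (2.48491 − 0.58368×4.68213) / 0.41632 = -0.5956
z₀ = exp(-0.5956) = 0.5512 m

z₀ ≈ 0.55 m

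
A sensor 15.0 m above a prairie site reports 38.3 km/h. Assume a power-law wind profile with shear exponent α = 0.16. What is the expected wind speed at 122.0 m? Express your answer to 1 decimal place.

53.6 km/h

Power-law profile: V₂ = V₁ · (z₂/z₁)^α
V₂ = 38.3 × (122.0/15.0)^0.16 = 38.3 × (8.1333)^0.16
    = 38.3 × 1.3984 = 53.5601 km/h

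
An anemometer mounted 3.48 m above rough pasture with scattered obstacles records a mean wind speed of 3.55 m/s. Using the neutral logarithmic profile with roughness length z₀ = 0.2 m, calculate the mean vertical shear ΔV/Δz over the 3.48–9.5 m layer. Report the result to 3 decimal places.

0.207 m/s/m

Log law: V₂ = V₁ · ln(z₂/z₀)/ln(z₁/z₀) = 3.55 × 3.8607/2.8565 = 4.7981 m/s
ΔV/Δz = (4.7981 − 3.55)/(9.5 − 3.48) = 1.2481/6.0200 = 0.20732 m/s/m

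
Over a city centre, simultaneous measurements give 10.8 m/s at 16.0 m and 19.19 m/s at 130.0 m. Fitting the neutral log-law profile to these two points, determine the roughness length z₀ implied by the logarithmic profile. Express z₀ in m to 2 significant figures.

Log law: V(z) ∝ ln(z/z₀). With r = V₁/V₂ = 10.8/19.19 = 0.56279,
r · ln(z₂/z₀) = ln(z₁/z₀) ⇒ ln z₀ = (ln z₁ − r·ln z₂)/(1 − r)
ln z₀ = (2.77259 − 0.56279×4.86753) / 0.43721 = 0.0759
z₀ = exp(0.0759) = 1.079 m

z₀ ≈ 1.1 m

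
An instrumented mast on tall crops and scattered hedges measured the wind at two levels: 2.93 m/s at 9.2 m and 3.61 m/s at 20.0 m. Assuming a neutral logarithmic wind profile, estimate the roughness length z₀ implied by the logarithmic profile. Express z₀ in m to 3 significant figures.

z₀ ≈ 0.324 m

Log law: V(z) ∝ ln(z/z₀). With r = V₁/V₂ = 2.93/3.61 = 0.81163,
r · ln(z₂/z₀) = ln(z₁/z₀) ⇒ ln z₀ = (ln z₁ − r·ln z₂)/(1 − r)
ln z₀ = (2.21920 − 0.81163×2.99573) / 0.18837 = -1.1267
z₀ = exp(-1.1267) = 0.3241 m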